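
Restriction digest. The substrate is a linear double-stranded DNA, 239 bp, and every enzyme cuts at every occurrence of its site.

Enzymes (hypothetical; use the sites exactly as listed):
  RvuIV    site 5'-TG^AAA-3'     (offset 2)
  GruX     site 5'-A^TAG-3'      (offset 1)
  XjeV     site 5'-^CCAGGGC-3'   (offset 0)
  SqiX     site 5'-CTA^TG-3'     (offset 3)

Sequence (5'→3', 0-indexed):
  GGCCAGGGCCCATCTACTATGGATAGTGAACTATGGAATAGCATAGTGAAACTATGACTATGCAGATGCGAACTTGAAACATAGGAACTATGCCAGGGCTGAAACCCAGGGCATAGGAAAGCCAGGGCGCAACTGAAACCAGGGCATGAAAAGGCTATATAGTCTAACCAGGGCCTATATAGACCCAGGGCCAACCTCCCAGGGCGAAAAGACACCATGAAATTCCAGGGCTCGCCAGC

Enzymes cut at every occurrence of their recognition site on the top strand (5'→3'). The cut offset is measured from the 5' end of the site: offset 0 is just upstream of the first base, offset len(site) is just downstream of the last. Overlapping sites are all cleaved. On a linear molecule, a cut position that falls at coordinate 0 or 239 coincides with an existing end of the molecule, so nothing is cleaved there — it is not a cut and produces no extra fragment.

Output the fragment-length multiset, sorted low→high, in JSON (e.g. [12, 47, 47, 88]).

[2,2,3,4,4,5,5,5,5,5,5,6,6,8,8,8,9,9,10,10,11,12,14,14,15,16,17,21]

Per-enzyme occurrences:
  RvuIV TGAAA/2: at [46, 74, 99, 133, 146, 217] ⇒ [48, 76, 101, 135, 148, 219]
  GruX ATAG/1: at [22, 37, 42, 80, 112, 158, 178] ⇒ [23, 38, 43, 81, 113, 159, 179]
  XjeV CCAGGGC/0: at [2, 92, 105, 121, 138, 167, 184, 198, 224] ⇒ [2, 92, 105, 121, 138, 167, 184, 198, 224]
  SqiX CTATG/3: at [16, 30, 51, 57, 87] ⇒ [19, 33, 54, 60, 90]

All cut coordinates (distinct, sorted): [2, 19, 23, 33, 38, 43, 48, 54, 60, 76, 81, 90, 92, 101, 105, 113, 121, 135, 138, 148, 159, 167, 179, 184, 198, 219, 224]

Fragment lengths:
  [0,2): 2 bp
  [2,19): 17 bp
  [19,23): 4 bp
  [23,33): 10 bp
  [33,38): 5 bp
  [38,43): 5 bp
  [43,48): 5 bp
  [48,54): 6 bp
  [54,60): 6 bp
  [60,76): 16 bp
  [76,81): 5 bp
  [81,90): 9 bp
  [90,92): 2 bp
  [92,101): 9 bp
  [101,105): 4 bp
  [105,113): 8 bp
  [113,121): 8 bp
  [121,135): 14 bp
  [135,138): 3 bp
  [138,148): 10 bp
  [148,159): 11 bp
  [159,167): 8 bp
  [167,179): 12 bp
  [179,184): 5 bp
  [184,198): 14 bp
  [198,219): 21 bp
  [219,224): 5 bp
  [224,239): 15 bp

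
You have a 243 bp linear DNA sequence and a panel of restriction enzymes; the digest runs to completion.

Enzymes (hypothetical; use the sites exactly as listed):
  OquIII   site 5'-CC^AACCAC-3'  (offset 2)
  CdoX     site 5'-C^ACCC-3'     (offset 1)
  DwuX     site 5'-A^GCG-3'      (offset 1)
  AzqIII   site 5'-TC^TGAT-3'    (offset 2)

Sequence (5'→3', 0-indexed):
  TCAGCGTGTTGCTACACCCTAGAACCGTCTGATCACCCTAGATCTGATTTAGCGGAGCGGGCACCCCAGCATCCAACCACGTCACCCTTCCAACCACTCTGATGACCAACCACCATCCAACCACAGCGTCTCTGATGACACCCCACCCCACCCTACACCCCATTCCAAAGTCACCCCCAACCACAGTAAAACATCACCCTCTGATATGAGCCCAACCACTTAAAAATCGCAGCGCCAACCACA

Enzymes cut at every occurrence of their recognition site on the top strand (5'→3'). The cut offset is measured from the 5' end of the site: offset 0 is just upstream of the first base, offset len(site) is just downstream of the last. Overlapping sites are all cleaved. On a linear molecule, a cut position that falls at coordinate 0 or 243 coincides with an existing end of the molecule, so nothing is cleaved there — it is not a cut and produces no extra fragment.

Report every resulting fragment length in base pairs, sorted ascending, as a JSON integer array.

Site scan:
  OquIII (CCAACCAC, off=2): starts [72, 89, 105, 116, 176, 211, 234] → cuts [74, 91, 107, 118, 178, 213, 236]
  CdoX (CACCC, off=1): starts [14, 33, 61, 82, 138, 143, 148, 155, 171, 194] → cuts [15, 34, 62, 83, 139, 144, 149, 156, 172, 195]
  DwuX (AGCG, off=1): starts [2, 50, 55, 124, 230] → cuts [3, 51, 56, 125, 231]
  AzqIII (TCTGAT, off=2): starts [27, 42, 97, 130, 199] → cuts [29, 44, 99, 132, 201]

All cut coordinates (distinct, sorted): [3, 15, 29, 34, 44, 51, 56, 62, 74, 83, 91, 99, 107, 118, 125, 132, 139, 144, 149, 156, 172, 178, 195, 201, 213, 231, 236]

Fragments:
  [0,3): 3 bp
  [3,15): 12 bp
  [15,29): 14 bp
  [29,34): 5 bp
  [34,44): 10 bp
  [44,51): 7 bp
  [51,56): 5 bp
  [56,62): 6 bp
  [62,74): 12 bp
  [74,83): 9 bp
  [83,91): 8 bp
  [91,99): 8 bp
  [99,107): 8 bp
  [107,118): 11 bp
  [118,125): 7 bp
  [125,132): 7 bp
  [132,139): 7 bp
  [139,144): 5 bp
  [144,149): 5 bp
  [149,156): 7 bp
  [156,172): 16 bp
  [172,178): 6 bp
  [178,195): 17 bp
  [195,201): 6 bp
  [201,213): 12 bp
  [213,231): 18 bp
  [231,236): 5 bp
  [236,243): 7 bp

[3,5,5,5,5,5,6,6,6,7,7,7,7,7,7,8,8,8,9,10,11,12,12,12,14,16,17,18]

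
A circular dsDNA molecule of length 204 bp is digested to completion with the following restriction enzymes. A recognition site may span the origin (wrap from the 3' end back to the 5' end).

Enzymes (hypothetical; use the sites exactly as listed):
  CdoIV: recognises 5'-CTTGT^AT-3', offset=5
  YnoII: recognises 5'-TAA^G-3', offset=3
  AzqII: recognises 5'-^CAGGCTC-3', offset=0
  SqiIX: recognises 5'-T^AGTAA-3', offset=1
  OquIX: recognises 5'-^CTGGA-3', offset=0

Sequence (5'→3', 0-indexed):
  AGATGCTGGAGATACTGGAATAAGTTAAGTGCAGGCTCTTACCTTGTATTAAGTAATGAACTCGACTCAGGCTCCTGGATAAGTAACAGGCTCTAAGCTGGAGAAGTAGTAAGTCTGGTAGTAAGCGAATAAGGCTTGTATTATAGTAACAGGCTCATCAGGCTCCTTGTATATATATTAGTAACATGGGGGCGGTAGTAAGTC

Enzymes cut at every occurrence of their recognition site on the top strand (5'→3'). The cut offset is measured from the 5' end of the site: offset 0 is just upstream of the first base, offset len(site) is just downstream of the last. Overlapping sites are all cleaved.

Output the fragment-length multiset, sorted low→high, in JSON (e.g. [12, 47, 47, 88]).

[1,3,4,5,5,5,5,5,5,5,7,7,7,8,8,8,9,9,9,9,10,10,12,15,16,17]

Scan for sites:
  CdoIV CTTGTAT/5: at [42, 134, 165] ⇒ [47, 139, 170]
  YnoII TAAG/3: at [20, 25, 49, 79, 93, 109, 121, 129, 198] ⇒ [23, 28, 52, 82, 96, 112, 124, 132, 201]
  AzqII CAGGCTC/0: at [31, 67, 86, 149, 158] ⇒ [31, 67, 86, 149, 158]
  SqiIX TAGTAA/1: at [106, 118, 143, 178, 195] ⇒ [107, 119, 144, 179, 196]
  OquIX CTGGA/0: at [5, 14, 74, 97] ⇒ [5, 14, 74, 97]

All cut coordinates (distinct, sorted): [5, 14, 23, 28, 31, 47, 52, 67, 74, 82, 86, 96, 97, 107, 112, 119, 124, 132, 139, 144, 149, 158, 170, 179, 196, 201]

Fragment lengths:
  5→14: 9 bp
  14→23: 9 bp
  23→28: 5 bp
  28→31: 3 bp
  31→47: 16 bp
  47→52: 5 bp
  52→67: 15 bp
  67→74: 7 bp
  74→82: 8 bp
  82→86: 4 bp
  86→96: 10 bp
  96→97: 1 bp
  97→107: 10 bp
  107→112: 5 bp
  112→119: 7 bp
  119→124: 5 bp
  124→132: 8 bp
  132→139: 7 bp
  139→144: 5 bp
  144→149: 5 bp
  149→158: 9 bp
  158→170: 12 bp
  170→179: 9 bp
  179→196: 17 bp
  196→201: 5 bp
  201→5 (wrap): 204-201+5 = 8 bp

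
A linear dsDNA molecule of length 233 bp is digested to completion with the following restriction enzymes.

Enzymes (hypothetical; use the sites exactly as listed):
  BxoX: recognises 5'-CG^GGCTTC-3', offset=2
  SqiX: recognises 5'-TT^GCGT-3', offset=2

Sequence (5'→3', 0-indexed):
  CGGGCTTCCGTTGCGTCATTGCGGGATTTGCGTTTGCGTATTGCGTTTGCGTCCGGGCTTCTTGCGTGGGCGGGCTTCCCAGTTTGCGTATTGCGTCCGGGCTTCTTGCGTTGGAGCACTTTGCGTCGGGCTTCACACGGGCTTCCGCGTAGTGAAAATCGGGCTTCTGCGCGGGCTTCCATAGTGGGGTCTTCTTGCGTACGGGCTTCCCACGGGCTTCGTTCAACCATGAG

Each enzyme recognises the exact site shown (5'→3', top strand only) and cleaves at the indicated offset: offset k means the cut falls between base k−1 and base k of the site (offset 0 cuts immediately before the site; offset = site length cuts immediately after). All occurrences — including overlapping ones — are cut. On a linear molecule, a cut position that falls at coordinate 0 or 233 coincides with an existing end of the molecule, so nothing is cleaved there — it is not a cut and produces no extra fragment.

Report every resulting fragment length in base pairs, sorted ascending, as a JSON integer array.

Scan for sites:
  BxoX (CGGGCTTC, off=2): starts [0, 53, 70, 97, 126, 137, 159, 171, 201, 212] → cuts [2, 55, 72, 99, 128, 139, 161, 173, 203, 214]
  SqiX (TTGCGT, off=2): starts [10, 27, 33, 40, 46, 61, 83, 90, 105, 120, 194] → cuts [12, 29, 35, 42, 48, 63, 85, 92, 107, 122, 196]

All cut coordinates (distinct, sorted): [2, 12, 29, 35, 42, 48, 55, 63, 72, 85, 92, 99, 107, 122, 128, 139, 161, 173, 196, 203, 214]

Fragment lengths:
  [0,2): 2 bp
  [2,12): 10 bp
  [12,29): 17 bp
  [29,35): 6 bp
  [35,42): 7 bp
  [42,48): 6 bp
  [48,55): 7 bp
  [55,63): 8 bp
  [63,72): 9 bp
  [72,85): 13 bp
  [85,92): 7 bp
  [92,99): 7 bp
  [99,107): 8 bp
  [107,122): 15 bp
  [122,128): 6 bp
  [128,139): 11 bp
  [139,161): 22 bp
  [161,173): 12 bp
  [173,196): 23 bp
  [196,203): 7 bp
  [203,214): 11 bp
  [214,233): 19 bp

[2,6,6,6,7,7,7,7,7,8,8,9,10,11,11,12,13,15,17,19,22,23]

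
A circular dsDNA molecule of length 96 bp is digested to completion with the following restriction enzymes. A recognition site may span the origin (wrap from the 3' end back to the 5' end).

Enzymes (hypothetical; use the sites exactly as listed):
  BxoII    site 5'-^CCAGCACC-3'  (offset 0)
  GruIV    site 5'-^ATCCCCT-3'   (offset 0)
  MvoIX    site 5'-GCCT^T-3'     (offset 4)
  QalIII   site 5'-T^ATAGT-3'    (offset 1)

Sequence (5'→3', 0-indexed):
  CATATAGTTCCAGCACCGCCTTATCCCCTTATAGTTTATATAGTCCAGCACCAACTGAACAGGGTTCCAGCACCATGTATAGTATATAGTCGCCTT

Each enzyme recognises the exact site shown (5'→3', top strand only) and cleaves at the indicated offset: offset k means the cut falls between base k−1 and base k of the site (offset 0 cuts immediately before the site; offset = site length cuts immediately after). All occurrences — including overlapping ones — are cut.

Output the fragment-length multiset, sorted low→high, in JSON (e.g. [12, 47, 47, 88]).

Scan for sites:
  BxoII CCAGCACC/0: at [9, 44, 66] ⇒ [9, 44, 66]
  GruIV ATCCCCT/0: at [22] ⇒ [22]
  MvoIX GCCTT/4: at [17, 91] ⇒ [21, 95]
  QalIII TATAGT/1: at [2, 29, 38, 77, 84] ⇒ [3, 30, 39, 78, 85]

Pooled cuts: [3, 9, 21, 22, 30, 39, 44, 66, 78, 85, 95]

Fragment lengths:
  3→9: 6 bp
  9→21: 12 bp
  21→22: 1 bp
  22→30: 8 bp
  30→39: 9 bp
  39→44: 5 bp
  44→66: 22 bp
  66→78: 12 bp
  78→85: 7 bp
  85→95: 10 bp
  95→3 (wrap): 96-95+3 = 4 bp

[1,4,5,6,7,8,9,10,12,12,22]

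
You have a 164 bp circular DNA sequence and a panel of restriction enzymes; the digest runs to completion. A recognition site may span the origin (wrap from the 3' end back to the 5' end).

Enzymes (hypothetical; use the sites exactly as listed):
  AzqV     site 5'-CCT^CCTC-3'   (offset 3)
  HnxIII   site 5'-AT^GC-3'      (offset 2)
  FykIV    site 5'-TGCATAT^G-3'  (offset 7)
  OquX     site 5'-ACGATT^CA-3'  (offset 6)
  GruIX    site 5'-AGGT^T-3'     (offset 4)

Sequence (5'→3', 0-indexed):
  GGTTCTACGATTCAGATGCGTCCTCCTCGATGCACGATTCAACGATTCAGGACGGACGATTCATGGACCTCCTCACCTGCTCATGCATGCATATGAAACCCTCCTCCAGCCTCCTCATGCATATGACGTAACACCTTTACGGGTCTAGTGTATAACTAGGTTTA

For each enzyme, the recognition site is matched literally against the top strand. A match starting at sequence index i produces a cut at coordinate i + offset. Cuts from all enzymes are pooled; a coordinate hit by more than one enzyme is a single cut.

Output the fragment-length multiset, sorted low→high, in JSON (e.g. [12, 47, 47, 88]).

[4,5,6,6,6,6,7,7,8,8,8,9,9,10,14,14,37]

Scan for sites:
  AzqV CCTCCTC/3: at [21, 67, 99, 109] ⇒ [24, 70, 102, 112]
  HnxIII ATGC/2: at [15, 29, 82, 86, 116] ⇒ [17, 31, 84, 88, 118]
  FykIV TGCATATG/7: at [87, 117] ⇒ [94, 124]
  OquX ACGATTCA/6: at [6, 33, 41, 55] ⇒ [12, 39, 47, 61]
  GruIX AGGTT/4: at [157, 163] ⇒ [3, 161]

Pooled cuts: [3, 12, 17, 24, 31, 39, 47, 61, 70, 84, 88, 94, 102, 112, 118, 124, 161]

Fragments:
  3→12: 9 bp
  12→17: 5 bp
  17→24: 7 bp
  24→31: 7 bp
  31→39: 8 bp
  39→47: 8 bp
  47→61: 14 bp
  61→70: 9 bp
  70→84: 14 bp
  84→88: 4 bp
  88→94: 6 bp
  94→102: 8 bp
  102→112: 10 bp
  112→118: 6 bp
  118→124: 6 bp
  124→161: 37 bp
  161→3 (wrap): 164-161+3 = 6 bp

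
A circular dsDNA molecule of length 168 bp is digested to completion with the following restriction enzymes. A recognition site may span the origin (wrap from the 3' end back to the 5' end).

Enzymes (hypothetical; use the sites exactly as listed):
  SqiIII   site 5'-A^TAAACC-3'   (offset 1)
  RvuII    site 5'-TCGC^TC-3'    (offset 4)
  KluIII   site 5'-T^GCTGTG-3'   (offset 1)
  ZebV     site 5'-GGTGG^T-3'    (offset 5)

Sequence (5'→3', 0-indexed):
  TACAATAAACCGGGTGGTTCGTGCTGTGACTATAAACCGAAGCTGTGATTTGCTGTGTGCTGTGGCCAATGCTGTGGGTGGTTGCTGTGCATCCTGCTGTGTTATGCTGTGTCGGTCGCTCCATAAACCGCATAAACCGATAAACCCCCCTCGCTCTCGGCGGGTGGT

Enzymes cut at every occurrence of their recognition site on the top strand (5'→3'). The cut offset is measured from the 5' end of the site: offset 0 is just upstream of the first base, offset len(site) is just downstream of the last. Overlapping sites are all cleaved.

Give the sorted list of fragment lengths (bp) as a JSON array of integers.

Scan for sites:
  SqiIII (ATAAACC, off=1): starts [4, 31, 122, 131, 139] → cuts [5, 32, 123, 132, 140]
  RvuII (TCGCTC, off=4): starts [115, 150] → cuts [119, 154]
  KluIII (TGCTGTG, off=1): starts [21, 50, 57, 69, 82, 94, 104] → cuts [22, 51, 58, 70, 83, 95, 105]
  ZebV (GGTGGT, off=5): starts [12, 76, 162] → cuts [17, 81, 167]

All cut coordinates (distinct, sorted): [5, 17, 22, 32, 51, 58, 70, 81, 83, 95, 105, 119, 123, 132, 140, 154, 167]

Fragments:
  5→17: 12 bp
  17→22: 5 bp
  22→32: 10 bp
  32→51: 19 bp
  51→58: 7 bp
  58→70: 12 bp
  70→81: 11 bp
  81→83: 2 bp
  83→95: 12 bp
  95→105: 10 bp
  105→119: 14 bp
  119→123: 4 bp
  123→132: 9 bp
  132→140: 8 bp
  140→154: 14 bp
  154→167: 13 bp
  167→5 (wrap): 168-167+5 = 6 bp

[2,4,5,6,7,8,9,10,10,11,12,12,12,13,14,14,19]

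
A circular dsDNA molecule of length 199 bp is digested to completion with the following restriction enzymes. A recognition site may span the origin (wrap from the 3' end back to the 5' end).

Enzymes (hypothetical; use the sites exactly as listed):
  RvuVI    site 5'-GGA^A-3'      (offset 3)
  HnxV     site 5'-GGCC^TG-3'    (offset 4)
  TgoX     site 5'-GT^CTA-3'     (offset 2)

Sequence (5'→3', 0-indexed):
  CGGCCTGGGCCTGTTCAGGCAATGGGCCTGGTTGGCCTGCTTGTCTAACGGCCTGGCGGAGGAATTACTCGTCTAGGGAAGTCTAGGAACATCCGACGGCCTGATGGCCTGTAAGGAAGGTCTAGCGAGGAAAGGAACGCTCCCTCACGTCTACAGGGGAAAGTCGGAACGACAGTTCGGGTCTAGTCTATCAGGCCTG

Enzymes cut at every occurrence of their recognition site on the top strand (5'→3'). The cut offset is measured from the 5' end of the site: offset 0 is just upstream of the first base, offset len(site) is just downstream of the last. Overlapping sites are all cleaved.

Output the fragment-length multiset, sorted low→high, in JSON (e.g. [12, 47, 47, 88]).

Site scan:
  RvuVI (GGAA, off=3): starts [60, 76, 85, 114, 128, 133, 157, 165] → cuts [63, 79, 88, 117, 131, 136, 160, 168]
  HnxV (GGCCTG, off=4): starts [1, 7, 24, 33, 49, 97, 105, 193] → cuts [5, 11, 28, 37, 53, 101, 109, 197]
  TgoX (GTCTA, off=2): starts [42, 70, 80, 119, 148, 180, 185] → cuts [44, 72, 82, 121, 150, 182, 187]

All cut coordinates (distinct, sorted): [5, 11, 28, 37, 44, 53, 63, 72, 79, 82, 88, 101, 109, 117, 121, 131, 136, 150, 160, 168, 182, 187, 197]

Fragments:
  5→11: 6 bp
  11→28: 17 bp
  28→37: 9 bp
  37→44: 7 bp
  44→53: 9 bp
  53→63: 10 bp
  63→72: 9 bp
  72→79: 7 bp
  79→82: 3 bp
  82→88: 6 bp
  88→101: 13 bp
  101→109: 8 bp
  109→117: 8 bp
  117→121: 4 bp
  121→131: 10 bp
  131→136: 5 bp
  136→150: 14 bp
  150→160: 10 bp
  160→168: 8 bp
  168→182: 14 bp
  182→187: 5 bp
  187→197: 10 bp
  197→5 (wrap): 199-197+5 = 7 bp

[3,4,5,5,6,6,7,7,7,8,8,8,9,9,9,10,10,10,10,13,14,14,17]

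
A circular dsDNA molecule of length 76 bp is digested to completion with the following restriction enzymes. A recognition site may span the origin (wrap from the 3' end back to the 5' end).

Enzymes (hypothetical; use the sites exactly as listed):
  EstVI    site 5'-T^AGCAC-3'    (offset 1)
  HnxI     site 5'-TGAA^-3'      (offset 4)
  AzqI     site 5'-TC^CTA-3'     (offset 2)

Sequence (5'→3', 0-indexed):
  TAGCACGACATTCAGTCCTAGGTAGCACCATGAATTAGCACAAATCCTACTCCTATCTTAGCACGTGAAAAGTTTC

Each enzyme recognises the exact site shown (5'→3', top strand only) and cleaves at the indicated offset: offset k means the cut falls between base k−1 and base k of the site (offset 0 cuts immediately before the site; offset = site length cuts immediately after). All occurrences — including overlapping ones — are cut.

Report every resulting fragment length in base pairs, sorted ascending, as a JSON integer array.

Per-enzyme occurrences:
  EstVI TAGCAC/1: at [0, 22, 35, 58] ⇒ [1, 23, 36, 59]
  HnxI TGAA/4: at [30, 65] ⇒ [34, 69]
  AzqI TCCTA/2: at [15, 44, 50] ⇒ [17, 46, 52]

Pooled cuts: [1, 17, 23, 34, 36, 46, 52, 59, 69]

Fragment lengths:
  1→17: 16 bp
  17→23: 6 bp
  23→34: 11 bp
  34→36: 2 bp
  36→46: 10 bp
  46→52: 6 bp
  52→59: 7 bp
  59→69: 10 bp
  69→1 (wrap): 76-69+1 = 8 bp

[2,6,6,7,8,10,10,11,16]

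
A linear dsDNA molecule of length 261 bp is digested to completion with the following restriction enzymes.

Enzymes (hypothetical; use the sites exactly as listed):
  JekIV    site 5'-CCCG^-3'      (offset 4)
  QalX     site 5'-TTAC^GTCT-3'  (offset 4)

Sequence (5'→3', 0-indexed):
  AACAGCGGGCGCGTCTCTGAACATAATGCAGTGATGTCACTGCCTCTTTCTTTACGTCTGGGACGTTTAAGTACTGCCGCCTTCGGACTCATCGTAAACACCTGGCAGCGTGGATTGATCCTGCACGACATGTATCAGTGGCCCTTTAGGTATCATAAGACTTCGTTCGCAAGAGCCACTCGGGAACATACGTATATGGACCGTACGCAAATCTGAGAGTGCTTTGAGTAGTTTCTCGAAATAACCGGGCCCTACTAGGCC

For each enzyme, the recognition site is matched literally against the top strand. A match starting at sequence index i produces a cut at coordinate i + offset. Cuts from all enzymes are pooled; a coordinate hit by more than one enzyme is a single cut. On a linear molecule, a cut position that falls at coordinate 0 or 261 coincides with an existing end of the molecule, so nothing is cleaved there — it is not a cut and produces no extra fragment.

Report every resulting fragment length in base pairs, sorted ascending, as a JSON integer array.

[55,206]

Scan for sites:
  JekIV (CCCG, off=4): no sites
  QalX TTACGTCT/4: at [51] ⇒ [55]

All cut coordinates (distinct, sorted): [55]

Fragments:
  [0,55): 55 bp
  [55,261): 206 bp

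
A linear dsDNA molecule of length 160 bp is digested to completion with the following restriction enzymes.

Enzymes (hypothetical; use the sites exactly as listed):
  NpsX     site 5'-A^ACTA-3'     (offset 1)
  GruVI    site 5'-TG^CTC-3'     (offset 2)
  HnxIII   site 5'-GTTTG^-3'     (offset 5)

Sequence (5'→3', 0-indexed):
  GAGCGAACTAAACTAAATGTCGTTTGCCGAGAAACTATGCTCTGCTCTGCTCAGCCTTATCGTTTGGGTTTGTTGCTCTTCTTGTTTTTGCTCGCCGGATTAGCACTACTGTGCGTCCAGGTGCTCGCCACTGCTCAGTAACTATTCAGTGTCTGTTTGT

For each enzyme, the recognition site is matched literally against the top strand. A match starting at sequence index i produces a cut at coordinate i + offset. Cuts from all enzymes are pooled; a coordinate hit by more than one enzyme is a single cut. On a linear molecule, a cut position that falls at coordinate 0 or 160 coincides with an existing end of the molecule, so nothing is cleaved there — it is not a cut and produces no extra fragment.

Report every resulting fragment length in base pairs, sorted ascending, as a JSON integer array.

Site scan:
  NpsX (AACTA, off=1): starts [5, 10, 32, 139] → cuts [6, 11, 33, 140]
  GruVI (TGCTC, off=2): starts [37, 42, 47, 73, 88, 121, 131] → cuts [39, 44, 49, 75, 90, 123, 133]
  HnxIII (GTTTG, off=5): starts [21, 61, 67, 154] → cuts [26, 66, 72, 159]

Pooled cuts: [6, 11, 26, 33, 39, 44, 49, 66, 72, 75, 90, 123, 133, 140, 159]

Fragments:
  [0,6): 6 bp
  [6,11): 5 bp
  [11,26): 15 bp
  [26,33): 7 bp
  [33,39): 6 bp
  [39,44): 5 bp
  [44,49): 5 bp
  [49,66): 17 bp
  [66,72): 6 bp
  [72,75): 3 bp
  [75,90): 15 bp
  [90,123): 33 bp
  [123,133): 10 bp
  [133,140): 7 bp
  [140,159): 19 bp
  [159,160): 1 bp

[1,3,5,5,5,6,6,6,7,7,10,15,15,17,19,33]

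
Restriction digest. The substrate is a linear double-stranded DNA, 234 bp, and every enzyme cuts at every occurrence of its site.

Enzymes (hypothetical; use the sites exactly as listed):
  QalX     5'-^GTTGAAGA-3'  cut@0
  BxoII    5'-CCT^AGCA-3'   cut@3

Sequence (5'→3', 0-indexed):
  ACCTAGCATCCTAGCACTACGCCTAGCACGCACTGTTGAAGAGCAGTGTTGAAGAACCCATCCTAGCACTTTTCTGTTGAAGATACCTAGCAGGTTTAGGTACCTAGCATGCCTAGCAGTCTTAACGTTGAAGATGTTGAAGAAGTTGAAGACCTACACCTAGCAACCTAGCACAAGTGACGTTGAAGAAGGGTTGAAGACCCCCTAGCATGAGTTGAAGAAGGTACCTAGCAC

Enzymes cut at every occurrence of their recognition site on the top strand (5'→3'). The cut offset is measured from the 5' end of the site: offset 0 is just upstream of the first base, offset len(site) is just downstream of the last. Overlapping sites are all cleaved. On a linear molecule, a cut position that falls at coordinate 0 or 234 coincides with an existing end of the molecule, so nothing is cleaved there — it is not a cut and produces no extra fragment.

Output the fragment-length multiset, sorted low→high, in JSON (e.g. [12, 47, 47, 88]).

[4,5,7,8,8,9,9,9,10,11,11,12,12,12,13,13,14,16,17,17,17]

Scan for sites:
  QalX (GTTGAAGA, off=0): starts [34, 47, 75, 126, 135, 144, 181, 192, 213] → cuts [34, 47, 75, 126, 135, 144, 181, 192, 213]
  BxoII (CCTAGCA, off=3): starts [1, 9, 21, 61, 85, 102, 111, 158, 166, 203, 226] → cuts [4, 12, 24, 64, 88, 105, 114, 161, 169, 206, 229]

All cut coordinates (distinct, sorted): [4, 12, 24, 34, 47, 64, 75, 88, 105, 114, 126, 135, 144, 161, 169, 181, 192, 206, 213, 229]

Fragment lengths:
  [0,4): 4 bp
  [4,12): 8 bp
  [12,24): 12 bp
  [24,34): 10 bp
  [34,47): 13 bp
  [47,64): 17 bp
  [64,75): 11 bp
  [75,88): 13 bp
  [88,105): 17 bp
  [105,114): 9 bp
  [114,126): 12 bp
  [126,135): 9 bp
  [135,144): 9 bp
  [144,161): 17 bp
  [161,169): 8 bp
  [169,181): 12 bp
  [181,192): 11 bp
  [192,206): 14 bp
  [206,213): 7 bp
  [213,229): 16 bp
  [229,234): 5 bp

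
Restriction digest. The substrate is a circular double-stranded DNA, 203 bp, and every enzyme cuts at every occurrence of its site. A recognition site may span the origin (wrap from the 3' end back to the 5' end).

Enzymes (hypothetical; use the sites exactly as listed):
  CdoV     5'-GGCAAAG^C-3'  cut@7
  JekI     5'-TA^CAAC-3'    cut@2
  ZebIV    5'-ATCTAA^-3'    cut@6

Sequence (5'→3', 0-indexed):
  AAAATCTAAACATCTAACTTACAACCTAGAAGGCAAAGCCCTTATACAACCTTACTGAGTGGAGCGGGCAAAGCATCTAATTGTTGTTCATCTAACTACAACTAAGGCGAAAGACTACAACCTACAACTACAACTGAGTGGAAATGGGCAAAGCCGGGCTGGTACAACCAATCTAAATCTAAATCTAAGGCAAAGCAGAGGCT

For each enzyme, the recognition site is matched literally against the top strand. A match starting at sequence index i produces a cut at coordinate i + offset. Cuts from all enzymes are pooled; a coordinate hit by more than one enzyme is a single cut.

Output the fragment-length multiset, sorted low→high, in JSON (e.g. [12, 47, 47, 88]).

Scan for sites:
  CdoV GGCAAAGC/7: at [31, 66, 146, 188] ⇒ [38, 73, 153, 195]
  JekI TACAAC/2: at [19, 44, 96, 115, 122, 128, 162] ⇒ [21, 46, 98, 117, 124, 130, 164]
  ZebIV ATCTAA/6: at [3, 11, 74, 89, 170, 176, 182] ⇒ [9, 17, 80, 95, 176, 182, 188]

Pooled cuts: [9, 17, 21, 38, 46, 73, 80, 95, 98, 117, 124, 130, 153, 164, 176, 182, 188, 195]

Fragment lengths:
  9→17: 8 bp
  17→21: 4 bp
  21→38: 17 bp
  38→46: 8 bp
  46→73: 27 bp
  73→80: 7 bp
  80→95: 15 bp
  95→98: 3 bp
  98→117: 19 bp
  117→124: 7 bp
  124→130: 6 bp
  130→153: 23 bp
  153→164: 11 bp
  164→176: 12 bp
  176→182: 6 bp
  182→188: 6 bp
  188→195: 7 bp
  195→9 (wrap): 203-195+9 = 17 bp

[3,4,6,6,6,7,7,7,8,8,11,12,15,17,17,19,23,27]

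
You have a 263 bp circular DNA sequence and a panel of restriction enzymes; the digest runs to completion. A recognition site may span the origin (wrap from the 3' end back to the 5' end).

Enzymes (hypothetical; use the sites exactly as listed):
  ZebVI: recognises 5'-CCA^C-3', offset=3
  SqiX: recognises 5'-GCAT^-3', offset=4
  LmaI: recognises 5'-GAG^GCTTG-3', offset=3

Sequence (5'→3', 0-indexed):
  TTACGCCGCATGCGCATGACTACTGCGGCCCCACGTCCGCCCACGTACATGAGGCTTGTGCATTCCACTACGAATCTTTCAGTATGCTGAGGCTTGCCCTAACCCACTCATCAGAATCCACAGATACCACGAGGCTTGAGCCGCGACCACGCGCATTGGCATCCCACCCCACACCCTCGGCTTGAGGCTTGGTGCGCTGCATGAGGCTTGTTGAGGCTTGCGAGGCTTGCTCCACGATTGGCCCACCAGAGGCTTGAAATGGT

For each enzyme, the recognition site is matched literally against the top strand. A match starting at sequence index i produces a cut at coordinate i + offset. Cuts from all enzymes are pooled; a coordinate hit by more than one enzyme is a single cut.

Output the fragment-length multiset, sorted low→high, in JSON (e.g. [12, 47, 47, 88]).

[3,4,4,4,5,6,6,6,7,9,9,10,10,10,10,10,11,14,15,15,16,16,16,23,24]

Per-enzyme occurrences:
  ZebVI (CCAC, off=3): starts [30, 40, 64, 103, 117, 126, 146, 163, 168, 231, 242] → cuts [33, 43, 67, 106, 120, 129, 149, 166, 171, 234, 245]
  SqiX (GCAT, off=4): starts [7, 13, 59, 152, 158, 198] → cuts [11, 17, 63, 156, 162, 202]
  LmaI (GAGGCTTG, off=3): starts [50, 88, 130, 183, 202, 212, 221, 248] → cuts [53, 91, 133, 186, 205, 215, 224, 251]

Pooled cuts: [11, 17, 33, 43, 53, 63, 67, 91, 106, 120, 129, 133, 149, 156, 162, 166, 171, 186, 202, 205, 215, 224, 234, 245, 251]

Fragment lengths:
  11→17: 6 bp
  17→33: 16 bp
  33→43: 10 bp
  43→53: 10 bp
  53→63: 10 bp
  63→67: 4 bp
  67→91: 24 bp
  91→106: 15 bp
  106→120: 14 bp
  120→129: 9 bp
  129→133: 4 bp
  133→149: 16 bp
  149→156: 7 bp
  156→162: 6 bp
  162→166: 4 bp
  166→171: 5 bp
  171→186: 15 bp
  186→202: 16 bp
  202→205: 3 bp
  205→215: 10 bp
  215→224: 9 bp
  224→234: 10 bp
  234→245: 11 bp
  245→251: 6 bp
  251→11 (wrap): 263-251+11 = 23 bp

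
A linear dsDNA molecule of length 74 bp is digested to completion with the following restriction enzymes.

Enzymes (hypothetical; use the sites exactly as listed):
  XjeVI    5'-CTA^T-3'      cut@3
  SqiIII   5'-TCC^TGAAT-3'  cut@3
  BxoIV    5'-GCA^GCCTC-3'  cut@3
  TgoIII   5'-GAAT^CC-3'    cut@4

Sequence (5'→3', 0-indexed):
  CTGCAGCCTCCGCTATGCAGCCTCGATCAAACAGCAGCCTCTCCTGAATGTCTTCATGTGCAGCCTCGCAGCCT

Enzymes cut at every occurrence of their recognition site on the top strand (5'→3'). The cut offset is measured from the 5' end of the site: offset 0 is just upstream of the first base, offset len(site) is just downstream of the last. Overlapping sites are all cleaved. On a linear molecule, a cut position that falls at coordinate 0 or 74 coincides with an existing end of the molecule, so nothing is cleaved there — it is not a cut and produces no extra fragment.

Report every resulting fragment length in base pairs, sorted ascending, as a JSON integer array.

Site scan:
  XjeVI (CTAT, off=3): starts [12] → cuts [15]
  SqiIII (TCCTGAAT, off=3): starts [41] → cuts [44]
  BxoIV (GCAGCCTC, off=3): starts [2, 16, 33, 59] → cuts [5, 19, 36, 62]
  TgoIII (GAATCC, off=4): no sites

Pooled cuts: [5, 15, 19, 36, 44, 62]

Fragment lengths:
  [0,5): 5 bp
  [5,15): 10 bp
  [15,19): 4 bp
  [19,36): 17 bp
  [36,44): 8 bp
  [44,62): 18 bp
  [62,74): 12 bp

[4,5,8,10,12,17,18]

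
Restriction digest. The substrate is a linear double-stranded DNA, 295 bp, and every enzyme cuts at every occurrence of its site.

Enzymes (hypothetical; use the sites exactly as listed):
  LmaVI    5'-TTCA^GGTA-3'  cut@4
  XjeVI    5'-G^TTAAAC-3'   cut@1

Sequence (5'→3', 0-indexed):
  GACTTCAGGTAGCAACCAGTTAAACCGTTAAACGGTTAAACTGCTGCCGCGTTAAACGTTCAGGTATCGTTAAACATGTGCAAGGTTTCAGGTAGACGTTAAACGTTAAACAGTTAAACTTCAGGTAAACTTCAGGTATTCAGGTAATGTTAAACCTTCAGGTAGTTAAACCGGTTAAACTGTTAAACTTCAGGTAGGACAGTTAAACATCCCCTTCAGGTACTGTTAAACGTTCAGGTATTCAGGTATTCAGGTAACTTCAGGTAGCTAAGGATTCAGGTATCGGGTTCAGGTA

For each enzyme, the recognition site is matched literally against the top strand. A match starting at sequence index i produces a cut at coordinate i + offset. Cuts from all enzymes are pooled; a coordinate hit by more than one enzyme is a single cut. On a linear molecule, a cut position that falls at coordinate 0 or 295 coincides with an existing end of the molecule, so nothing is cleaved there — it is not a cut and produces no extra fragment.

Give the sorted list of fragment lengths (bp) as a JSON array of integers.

Per-enzyme occurrences:
  LmaVI (TTCAGGTA, off=4): starts [3, 58, 86, 119, 130, 138, 156, 188, 214, 232, 240, 248, 258, 274, 287] → cuts [7, 62, 90, 123, 134, 142, 160, 192, 218, 236, 244, 252, 262, 278, 291]
  XjeVI (GTTAAAC, off=1): starts [18, 26, 34, 50, 68, 97, 104, 112, 148, 164, 173, 181, 201, 224] → cuts [19, 27, 35, 51, 69, 98, 105, 113, 149, 165, 174, 182, 202, 225]

All cut coordinates (distinct, sorted): [7, 19, 27, 35, 51, 62, 69, 90, 98, 105, 113, 123, 134, 142, 149, 160, 165, 174, 182, 192, 202, 218, 225, 236, 244, 252, 262, 278, 291]

Fragments:
  [0,7): 7 bp
  [7,19): 12 bp
  [19,27): 8 bp
  [27,35): 8 bp
  [35,51): 16 bp
  [51,62): 11 bp
  [62,69): 7 bp
  [69,90): 21 bp
  [90,98): 8 bp
  [98,105): 7 bp
  [105,113): 8 bp
  [113,123): 10 bp
  [123,134): 11 bp
  [134,142): 8 bp
  [142,149): 7 bp
  [149,160): 11 bp
  [160,165): 5 bp
  [165,174): 9 bp
  [174,182): 8 bp
  [182,192): 10 bp
  [192,202): 10 bp
  [202,218): 16 bp
  [218,225): 7 bp
  [225,236): 11 bp
  [236,244): 8 bp
  [244,252): 8 bp
  [252,262): 10 bp
  [262,278): 16 bp
  [278,291): 13 bp
  [291,295): 4 bp

[4,5,7,7,7,7,7,8,8,8,8,8,8,8,8,9,10,10,10,10,11,11,11,11,12,13,16,16,16,21]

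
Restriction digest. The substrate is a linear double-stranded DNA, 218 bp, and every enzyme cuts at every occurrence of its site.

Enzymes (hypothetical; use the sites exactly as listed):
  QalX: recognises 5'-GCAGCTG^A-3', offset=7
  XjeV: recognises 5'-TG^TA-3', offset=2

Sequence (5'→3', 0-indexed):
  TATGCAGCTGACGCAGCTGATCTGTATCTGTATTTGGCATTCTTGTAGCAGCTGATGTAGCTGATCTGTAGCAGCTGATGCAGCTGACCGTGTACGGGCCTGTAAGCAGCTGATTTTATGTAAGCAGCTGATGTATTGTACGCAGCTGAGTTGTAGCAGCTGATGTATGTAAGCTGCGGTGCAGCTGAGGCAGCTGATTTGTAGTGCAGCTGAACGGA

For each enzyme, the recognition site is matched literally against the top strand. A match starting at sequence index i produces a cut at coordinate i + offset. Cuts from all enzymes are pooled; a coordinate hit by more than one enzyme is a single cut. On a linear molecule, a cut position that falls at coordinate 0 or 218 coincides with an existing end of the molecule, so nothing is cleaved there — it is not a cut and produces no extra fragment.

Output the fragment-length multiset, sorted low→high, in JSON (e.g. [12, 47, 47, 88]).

Site scan:
  QalX (GCAGCTGA, off=7): starts [3, 12, 47, 70, 79, 105, 123, 141, 155, 180, 189, 205] → cuts [10, 19, 54, 77, 86, 112, 130, 148, 162, 187, 196, 212]
  XjeV (TGTA, off=2): starts [22, 28, 43, 55, 66, 90, 100, 118, 131, 136, 151, 163, 167, 199] → cuts [24, 30, 45, 57, 68, 92, 102, 120, 133, 138, 153, 165, 169, 201]

All cut coordinates (distinct, sorted): [10, 19, 24, 30, 45, 54, 57, 68, 77, 86, 92, 102, 112, 120, 130, 133, 138, 148, 153, 162, 165, 169, 187, 196, 201, 212]

Fragment lengths:
  [0,10): 10 bp
  [10,19): 9 bp
  [19,24): 5 bp
  [24,30): 6 bp
  [30,45): 15 bp
  [45,54): 9 bp
  [54,57): 3 bp
  [57,68): 11 bp
  [68,77): 9 bp
  [77,86): 9 bp
  [86,92): 6 bp
  [92,102): 10 bp
  [102,112): 10 bp
  [112,120): 8 bp
  [120,130): 10 bp
  [130,133): 3 bp
  [133,138): 5 bp
  [138,148): 10 bp
  [148,153): 5 bp
  [153,162): 9 bp
  [162,165): 3 bp
  [165,169): 4 bp
  [169,187): 18 bp
  [187,196): 9 bp
  [196,201): 5 bp
  [201,212): 11 bp
  [212,218): 6 bp

[3,3,3,4,5,5,5,5,6,6,6,8,9,9,9,9,9,9,10,10,10,10,10,11,11,15,18]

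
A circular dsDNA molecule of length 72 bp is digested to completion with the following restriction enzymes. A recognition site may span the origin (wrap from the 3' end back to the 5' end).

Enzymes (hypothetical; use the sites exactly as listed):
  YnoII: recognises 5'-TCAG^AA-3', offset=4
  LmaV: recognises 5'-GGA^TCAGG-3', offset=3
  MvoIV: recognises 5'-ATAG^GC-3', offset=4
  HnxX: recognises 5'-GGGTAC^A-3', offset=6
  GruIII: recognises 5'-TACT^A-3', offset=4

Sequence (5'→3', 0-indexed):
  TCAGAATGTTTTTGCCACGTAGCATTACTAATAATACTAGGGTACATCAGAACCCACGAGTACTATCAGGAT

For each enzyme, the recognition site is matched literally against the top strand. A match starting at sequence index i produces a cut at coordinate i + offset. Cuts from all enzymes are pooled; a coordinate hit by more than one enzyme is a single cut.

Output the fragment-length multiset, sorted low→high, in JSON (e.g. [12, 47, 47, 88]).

[5,7,9,12,14,25]

Per-enzyme occurrences:
  YnoII (TCAGAA, off=4): starts [0, 46] → cuts [4, 50]
  LmaV (GGATCAGG, off=3): no sites
  MvoIV (ATAGGC, off=4): no sites
  HnxX (GGGTACA, off=6): starts [39] → cuts [45]
  GruIII (TACTA, off=4): starts [25, 34, 60] → cuts [29, 38, 64]

Pooled cuts: [4, 29, 38, 45, 50, 64]

Fragment lengths:
  4→29: 25 bp
  29→38: 9 bp
  38→45: 7 bp
  45→50: 5 bp
  50→64: 14 bp
  64→4 (wrap): 72-64+4 = 12 bp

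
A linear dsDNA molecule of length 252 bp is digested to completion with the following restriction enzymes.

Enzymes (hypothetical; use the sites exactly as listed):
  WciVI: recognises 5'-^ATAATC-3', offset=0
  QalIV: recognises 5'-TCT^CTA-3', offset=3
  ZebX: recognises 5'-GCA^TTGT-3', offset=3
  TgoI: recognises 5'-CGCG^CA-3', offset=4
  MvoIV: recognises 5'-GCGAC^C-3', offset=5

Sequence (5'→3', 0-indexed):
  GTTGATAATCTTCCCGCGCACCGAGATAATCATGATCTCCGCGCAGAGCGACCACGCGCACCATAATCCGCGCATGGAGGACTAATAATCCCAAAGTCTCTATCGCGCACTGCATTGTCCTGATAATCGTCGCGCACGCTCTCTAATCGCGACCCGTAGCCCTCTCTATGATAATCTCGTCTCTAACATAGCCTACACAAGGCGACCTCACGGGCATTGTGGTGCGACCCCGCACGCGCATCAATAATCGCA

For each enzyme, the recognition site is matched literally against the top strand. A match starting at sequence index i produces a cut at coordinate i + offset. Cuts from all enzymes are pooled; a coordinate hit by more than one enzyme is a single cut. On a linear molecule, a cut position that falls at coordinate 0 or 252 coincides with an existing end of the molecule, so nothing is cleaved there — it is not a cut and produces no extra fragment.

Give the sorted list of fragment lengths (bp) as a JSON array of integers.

Site scan:
  WciVI ATAATC/0: at [4, 25, 62, 84, 122, 170, 243] ⇒ [4, 25, 62, 84, 122, 170, 243]
  QalIV TCTCTA/3: at [96, 139, 162, 179] ⇒ [99, 142, 165, 182]
  ZebX GCATTGT/3: at [111, 213] ⇒ [114, 216]
  TgoI CGCGCA/4: at [14, 39, 54, 68, 103, 130, 234] ⇒ [18, 43, 58, 72, 107, 134, 238]
  MvoIV GCGACC/5: at [47, 148, 201, 223] ⇒ [52, 153, 206, 228]

Pooled cuts: [4, 18, 25, 43, 52, 58, 62, 72, 84, 99, 107, 114, 122, 134, 142, 153, 165, 170, 182, 206, 216, 228, 238, 243]

Fragment lengths:
  [0,4): 4 bp
  [4,18): 14 bp
  [18,25): 7 bp
  [25,43): 18 bp
  [43,52): 9 bp
  [52,58): 6 bp
  [58,62): 4 bp
  [62,72): 10 bp
  [72,84): 12 bp
  [84,99): 15 bp
  [99,107): 8 bp
  [107,114): 7 bp
  [114,122): 8 bp
  [122,134): 12 bp
  [134,142): 8 bp
  [142,153): 11 bp
  [153,165): 12 bp
  [165,170): 5 bp
  [170,182): 12 bp
  [182,206): 24 bp
  [206,216): 10 bp
  [216,228): 12 bp
  [228,238): 10 bp
  [238,243): 5 bp
  [243,252): 9 bp

[4,4,5,5,6,7,7,8,8,8,9,9,10,10,10,11,12,12,12,12,12,14,15,18,24]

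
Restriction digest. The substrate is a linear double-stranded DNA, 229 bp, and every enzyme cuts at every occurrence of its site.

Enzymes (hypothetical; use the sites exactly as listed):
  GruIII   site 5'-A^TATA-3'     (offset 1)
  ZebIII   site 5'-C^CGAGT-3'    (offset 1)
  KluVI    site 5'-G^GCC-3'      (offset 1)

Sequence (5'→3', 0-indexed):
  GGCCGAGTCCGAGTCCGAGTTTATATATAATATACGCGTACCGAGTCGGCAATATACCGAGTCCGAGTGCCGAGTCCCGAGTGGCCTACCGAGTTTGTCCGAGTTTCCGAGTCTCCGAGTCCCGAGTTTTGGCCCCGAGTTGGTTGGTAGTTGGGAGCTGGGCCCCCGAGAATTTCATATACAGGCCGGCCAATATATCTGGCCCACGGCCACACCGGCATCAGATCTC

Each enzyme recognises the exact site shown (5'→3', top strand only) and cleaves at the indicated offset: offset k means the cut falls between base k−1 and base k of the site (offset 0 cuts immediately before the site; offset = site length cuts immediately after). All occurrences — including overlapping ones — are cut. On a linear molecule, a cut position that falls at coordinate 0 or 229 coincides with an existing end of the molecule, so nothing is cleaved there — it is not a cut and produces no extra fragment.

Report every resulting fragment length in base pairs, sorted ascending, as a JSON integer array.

[1,2,2,4,4,5,5,5,6,6,6,6,6,7,7,7,7,7,8,8,8,8,9,10,11,11,16,21,26]

Site scan:
  GruIII ATATA/1: at [22, 24, 29, 51, 176, 192] ⇒ [23, 25, 30, 52, 177, 193]
  ZebIII CCGAGT/1: at [2, 8, 14, 40, 56, 62, 69, 76, 88, 98, 106, 114, 121, 134] ⇒ [3, 9, 15, 41, 57, 63, 70, 77, 89, 99, 107, 115, 122, 135]
  KluVI GGCC/1: at [0, 82, 130, 160, 183, 187, 200, 207] ⇒ [1, 83, 131, 161, 184, 188, 201, 208]

All cut coordinates (distinct, sorted): [1, 3, 9, 15, 23, 25, 30, 41, 52, 57, 63, 70, 77, 83, 89, 99, 107, 115, 122, 131, 135, 161, 177, 184, 188, 193, 201, 208]

Fragment lengths:
  [0,1): 1 bp
  [1,3): 2 bp
  [3,9): 6 bp
  [9,15): 6 bp
  [15,23): 8 bp
  [23,25): 2 bp
  [25,30): 5 bp
  [30,41): 11 bp
  [41,52): 11 bp
  [52,57): 5 bp
  [57,63): 6 bp
  [63,70): 7 bp
  [70,77): 7 bp
  [77,83): 6 bp
  [83,89): 6 bp
  [89,99): 10 bp
  [99,107): 8 bp
  [107,115): 8 bp
  [115,122): 7 bp
  [122,131): 9 bp
  [131,135): 4 bp
  [135,161): 26 bp
  [161,177): 16 bp
  [177,184): 7 bp
  [184,188): 4 bp
  [188,193): 5 bp
  [193,201): 8 bp
  [201,208): 7 bp
  [208,229): 21 bp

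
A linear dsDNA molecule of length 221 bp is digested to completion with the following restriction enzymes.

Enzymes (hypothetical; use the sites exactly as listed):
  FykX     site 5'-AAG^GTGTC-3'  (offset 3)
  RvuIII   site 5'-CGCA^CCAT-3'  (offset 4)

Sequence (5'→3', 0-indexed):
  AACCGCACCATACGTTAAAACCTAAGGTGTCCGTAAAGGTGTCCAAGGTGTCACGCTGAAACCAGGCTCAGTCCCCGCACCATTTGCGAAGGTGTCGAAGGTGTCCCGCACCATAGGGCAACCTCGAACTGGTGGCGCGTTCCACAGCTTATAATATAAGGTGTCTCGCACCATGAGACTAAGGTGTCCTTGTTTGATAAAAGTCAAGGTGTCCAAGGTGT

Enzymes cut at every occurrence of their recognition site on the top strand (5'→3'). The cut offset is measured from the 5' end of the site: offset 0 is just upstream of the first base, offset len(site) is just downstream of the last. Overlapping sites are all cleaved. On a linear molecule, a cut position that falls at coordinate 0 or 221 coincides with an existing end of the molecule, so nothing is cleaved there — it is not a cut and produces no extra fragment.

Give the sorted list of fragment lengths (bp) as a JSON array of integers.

[7,9,9,10,10,12,12,13,13,19,25,32,50]

Site scan:
  FykX AAGGTGTC/3: at [23, 35, 44, 88, 97, 157, 180, 205] ⇒ [26, 38, 47, 91, 100, 160, 183, 208]
  RvuIII CGCACCAT/4: at [3, 75, 106, 166] ⇒ [7, 79, 110, 170]

Pooled cuts: [7, 26, 38, 47, 79, 91, 100, 110, 160, 170, 183, 208]

Fragment lengths:
  [0,7): 7 bp
  [7,26): 19 bp
  [26,38): 12 bp
  [38,47): 9 bp
  [47,79): 32 bp
  [79,91): 12 bp
  [91,100): 9 bp
  [100,110): 10 bp
  [110,160): 50 bp
  [160,170): 10 bp
  [170,183): 13 bp
  [183,208): 25 bp
  [208,221): 13 bp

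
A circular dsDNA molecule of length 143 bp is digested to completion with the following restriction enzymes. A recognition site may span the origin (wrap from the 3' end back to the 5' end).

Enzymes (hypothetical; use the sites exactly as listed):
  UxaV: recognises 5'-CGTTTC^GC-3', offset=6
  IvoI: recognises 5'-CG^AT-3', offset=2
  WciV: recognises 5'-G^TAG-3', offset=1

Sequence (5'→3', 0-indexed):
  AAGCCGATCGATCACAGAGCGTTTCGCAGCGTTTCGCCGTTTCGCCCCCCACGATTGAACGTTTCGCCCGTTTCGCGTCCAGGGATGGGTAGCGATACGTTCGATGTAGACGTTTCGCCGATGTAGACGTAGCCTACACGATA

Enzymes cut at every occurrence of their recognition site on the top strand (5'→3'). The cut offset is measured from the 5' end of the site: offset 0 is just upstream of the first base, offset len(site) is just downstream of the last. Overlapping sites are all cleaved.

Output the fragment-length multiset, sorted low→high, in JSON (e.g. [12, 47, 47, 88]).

[3,3,4,4,5,6,8,9,9,9,10,10,10,11,12,15,15]

Per-enzyme occurrences:
  UxaV CGTTTCGC/6: at [19, 29, 37, 59, 68, 110] ⇒ [25, 35, 43, 65, 74, 116]
  IvoI CGAT/2: at [4, 8, 51, 92, 101, 118, 138] ⇒ [6, 10, 53, 94, 103, 120, 140]
  WciV GTAG/1: at [88, 105, 122, 128] ⇒ [89, 106, 123, 129]

All cut coordinates (distinct, sorted): [6, 10, 25, 35, 43, 53, 65, 74, 89, 94, 103, 106, 116, 120, 123, 129, 140]

Fragments:
  6→10: 4 bp
  10→25: 15 bp
  25→35: 10 bp
  35→43: 8 bp
  43→53: 10 bp
  53→65: 12 bp
  65→74: 9 bp
  74→89: 15 bp
  89→94: 5 bp
  94→103: 9 bp
  103→106: 3 bp
  106→116: 10 bp
  116→120: 4 bp
  120→123: 3 bp
  123→129: 6 bp
  129→140: 11 bp
  140→6 (wrap): 143-140+6 = 9 bp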